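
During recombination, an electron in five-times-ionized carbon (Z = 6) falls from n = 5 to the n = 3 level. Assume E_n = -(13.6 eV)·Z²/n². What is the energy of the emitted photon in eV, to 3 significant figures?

34.8 eV

The Bohr energies scale as Z², so for Z = 6: E_n = −489.6/n² eV.
E_5 = −489.6/25 = −19.58 eV and E_3 = −489.6/9 = −54.40 eV.
The photon energy is |E_5 − E_3| = 34.8 eV.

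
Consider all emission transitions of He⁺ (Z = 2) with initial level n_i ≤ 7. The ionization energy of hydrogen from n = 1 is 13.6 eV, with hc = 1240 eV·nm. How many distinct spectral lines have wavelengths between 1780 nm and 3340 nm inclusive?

2

Enumerate all n_i → n_f pairs with 1 ≤ n_f < n_i ≤ 7 and compute λ = 1240 / [13.6·4·(1/n_f² − 1/n_i²)].
Lines falling in [1780, 3340] nm: 6→5 (1865 nm), 7→6 (3093 nm).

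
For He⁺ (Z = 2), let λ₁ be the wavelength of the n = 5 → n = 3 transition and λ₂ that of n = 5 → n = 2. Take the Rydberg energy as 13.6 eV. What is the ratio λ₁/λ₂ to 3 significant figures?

2.95

λ ∝ 1/ΔE ∝ 1/(1/n_f² − 1/n_i²), and the Z² and hc factors cancel in the ratio.
λ₁/λ₂ = (1/2² − 1/5²)/(1/3² − 1/5²) = 0.2100/0.07111 = 2.95.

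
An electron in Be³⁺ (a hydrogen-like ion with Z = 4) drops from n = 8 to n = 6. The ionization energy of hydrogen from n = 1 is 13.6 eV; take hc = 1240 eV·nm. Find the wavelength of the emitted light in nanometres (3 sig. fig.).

For Z = 4 the level energies scale as Z², so the effective Rydberg energy is 13.6 × 16 = 217.6 eV.
ΔE = 217.6 × (1/6² − 1/8²) = 217.6 × 0.01215 = 2.644 eV.
λ = hc/ΔE = 1240 / 2.644 = 469 nm.

469 nm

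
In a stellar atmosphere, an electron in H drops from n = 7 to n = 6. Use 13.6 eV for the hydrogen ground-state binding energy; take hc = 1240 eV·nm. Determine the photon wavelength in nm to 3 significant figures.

ΔE = 13.60 × (1/6² − 1/7²) = 13.60 × 0.007370 = 0.1002 eV.
λ = hc/ΔE = 1240 / 0.1002 = 12400 nm.

12400 nm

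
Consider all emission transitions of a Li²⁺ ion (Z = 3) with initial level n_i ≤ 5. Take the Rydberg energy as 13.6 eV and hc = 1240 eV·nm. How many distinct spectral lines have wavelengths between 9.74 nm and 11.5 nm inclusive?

3

Enumerate all n_i → n_f pairs with 1 ≤ n_f < n_i ≤ 5 and compute λ = 1240 / [13.6·9·(1/n_f² − 1/n_i²)].
Lines falling in [9.74, 11.5] nm: 5→1 (10.55 nm), 4→1 (10.81 nm), 3→1 (11.40 nm).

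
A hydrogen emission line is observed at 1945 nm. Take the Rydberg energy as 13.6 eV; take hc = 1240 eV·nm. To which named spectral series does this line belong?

Brackett

ΔE = 1240/1945 = 0.6375 eV.
This matches 13.6 × (1/4² − 1/8²), so n_f = 4: the Brackett series.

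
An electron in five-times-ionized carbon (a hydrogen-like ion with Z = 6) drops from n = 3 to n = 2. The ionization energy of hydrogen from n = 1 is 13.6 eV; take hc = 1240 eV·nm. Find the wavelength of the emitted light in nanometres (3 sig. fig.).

18.2 nm

For Z = 6 the level energies scale as Z², so the effective Rydberg energy is 13.6 × 36 = 489.6 eV.
ΔE = 489.6 × (1/2² − 1/3²) = 489.6 × 0.1389 = 68.00 eV.
λ = hc/ΔE = 1240 / 68.00 = 18.2 nm.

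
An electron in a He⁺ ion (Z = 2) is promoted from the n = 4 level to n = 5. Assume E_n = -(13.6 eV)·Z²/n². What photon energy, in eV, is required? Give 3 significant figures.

1.22 eV

The Bohr energies scale as Z², so for Z = 2: E_n = −54.40/n² eV.
E_5 = −54.40/25 = −2.176 eV and E_4 = −54.40/16 = −3.400 eV.
The photon energy is |E_5 − E_4| = 1.22 eV.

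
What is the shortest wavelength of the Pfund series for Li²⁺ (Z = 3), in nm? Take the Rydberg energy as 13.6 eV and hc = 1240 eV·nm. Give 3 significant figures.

253 nm

The Pfund series has lower level n_f = 5; the series limit corresponds to n_i → ∞.
ΔE_max = 13.6 × 9 / 5² = 4.896 eV.
λ_min = 1240 / 4.896 = 253 nm.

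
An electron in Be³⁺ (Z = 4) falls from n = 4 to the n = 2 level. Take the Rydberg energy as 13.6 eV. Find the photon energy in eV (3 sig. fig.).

40.8 eV

The Bohr energies scale as Z², so for Z = 4: E_n = −217.6/n² eV.
E_4 = −217.6/16 = −13.60 eV and E_2 = −217.6/4 = −54.40 eV.
The photon energy is |E_4 − E_2| = 40.8 eV.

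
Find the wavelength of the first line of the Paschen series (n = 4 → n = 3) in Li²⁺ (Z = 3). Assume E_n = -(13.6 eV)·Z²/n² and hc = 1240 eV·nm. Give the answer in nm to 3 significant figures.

208 nm

The Paschen series terminates on n_f = 3; the first line has n_i = 3+1 = 4.
ΔE = 122.4 × (1/3² − 1/4²) = 5.950 eV.
λ = 1240 / 5.950 = 208 nm.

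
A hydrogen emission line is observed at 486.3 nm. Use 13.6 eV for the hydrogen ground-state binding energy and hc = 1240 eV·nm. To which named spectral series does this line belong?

ΔE = 1240/486.3 = 2.550 eV.
This matches 13.6 × (1/2² − 1/4²), so n_f = 2: the Balmer series.

Balmer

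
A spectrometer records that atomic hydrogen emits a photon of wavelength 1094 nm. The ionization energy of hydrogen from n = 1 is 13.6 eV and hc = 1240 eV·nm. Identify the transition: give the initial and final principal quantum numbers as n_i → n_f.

The photon energy is ΔE = hc/λ = 1240 / 1094 = 1.133 eV.
With Z = 1, ΔE = 13.60 × (1/n_f² − 1/n_i²), so 1/n_f² − 1/n_i² = 0.08334.
Trying n_f = 3 gives 1/n_i² = 0.02777, i.e. n_i ≈ 6; this pair matches.

n_i = 6, n_f = 3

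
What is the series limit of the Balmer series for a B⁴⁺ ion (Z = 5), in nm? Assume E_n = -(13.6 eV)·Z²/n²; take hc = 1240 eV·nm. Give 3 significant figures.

14.6 nm

The Balmer series has lower level n_f = 2; the series limit corresponds to n_i → ∞.
ΔE_max = 13.6 × 25 / 2² = 85.00 eV.
λ_min = 1240 / 85.00 = 14.6 nm.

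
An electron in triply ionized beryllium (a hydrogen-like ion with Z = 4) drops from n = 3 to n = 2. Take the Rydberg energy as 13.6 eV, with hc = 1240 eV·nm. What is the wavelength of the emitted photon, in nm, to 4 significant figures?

41.03 nm

For Z = 4 the level energies scale as Z², so the effective Rydberg energy is 13.6 × 16 = 217.6 eV.
ΔE = 217.6 × (1/2² − 1/3²) = 217.6 × 0.1389 = 30.22 eV.
λ = hc/ΔE = 1240 / 30.22 = 41.03 nm.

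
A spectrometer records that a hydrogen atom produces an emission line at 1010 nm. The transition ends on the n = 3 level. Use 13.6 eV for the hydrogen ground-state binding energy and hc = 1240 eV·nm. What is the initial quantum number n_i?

The photon energy is ΔE = hc/λ = 1240 / 1010 = 1.228 eV.
With Z = 1, ΔE = 13.60 × (1/n_f² − 1/n_i²), so 1/n_f² − 1/n_i² = 0.09027.
With n_f = 3: 1/n_i² = 1/9 − 0.09027 = 0.02084, so n_i ≈ 6.93.

n_i = 7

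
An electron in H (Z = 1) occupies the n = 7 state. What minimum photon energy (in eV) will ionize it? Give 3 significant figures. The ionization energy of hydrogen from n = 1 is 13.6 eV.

0.278 eV

E_7 = −13.60/49 = −0.278 eV, so ionization (to E = 0) requires 0.278 eV.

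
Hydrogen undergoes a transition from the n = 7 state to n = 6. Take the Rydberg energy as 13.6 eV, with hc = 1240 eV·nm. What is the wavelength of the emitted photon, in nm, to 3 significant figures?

12400 nm

ΔE = 13.60 × (1/6² − 1/7²) = 13.60 × 0.007370 = 0.1002 eV.
λ = hc/ΔE = 1240 / 0.1002 = 12400 nm.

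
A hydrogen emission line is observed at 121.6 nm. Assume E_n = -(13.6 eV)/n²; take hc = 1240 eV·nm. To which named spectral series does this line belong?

Lyman

ΔE = 1240/121.6 = 10.20 eV.
This matches 13.6 × (1/1² − 1/2²), so n_f = 1: the Lyman series.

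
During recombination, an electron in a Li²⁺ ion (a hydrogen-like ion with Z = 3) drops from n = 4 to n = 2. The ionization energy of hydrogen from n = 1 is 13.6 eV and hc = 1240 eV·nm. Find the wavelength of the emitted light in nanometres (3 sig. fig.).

For Z = 3 the level energies scale as Z², so the effective Rydberg energy is 13.6 × 9 = 122.4 eV.
ΔE = 122.4 × (1/2² − 1/4²) = 122.4 × 0.1875 = 22.95 eV.
λ = hc/ΔE = 1240 / 22.95 = 54.0 nm.

54.0 nm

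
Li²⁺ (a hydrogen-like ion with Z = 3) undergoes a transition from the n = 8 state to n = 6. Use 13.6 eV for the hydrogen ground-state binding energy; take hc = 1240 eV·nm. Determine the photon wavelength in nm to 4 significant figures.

833.6 nm

For Z = 3 the level energies scale as Z², so the effective Rydberg energy is 13.6 × 9 = 122.4 eV.
ΔE = 122.4 × (1/6² − 1/8²) = 122.4 × 0.01215 = 1.488 eV.
λ = hc/ΔE = 1240 / 1.488 = 833.6 nm.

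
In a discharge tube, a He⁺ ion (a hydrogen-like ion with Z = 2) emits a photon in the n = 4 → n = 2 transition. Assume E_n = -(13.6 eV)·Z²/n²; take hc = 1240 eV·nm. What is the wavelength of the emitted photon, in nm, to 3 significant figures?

122 nm

For Z = 2 the level energies scale as Z², so the effective Rydberg energy is 13.6 × 4 = 54.40 eV.
ΔE = 54.40 × (1/2² − 1/4²) = 54.40 × 0.1875 = 10.20 eV.
λ = hc/ΔE = 1240 / 10.20 = 122 nm.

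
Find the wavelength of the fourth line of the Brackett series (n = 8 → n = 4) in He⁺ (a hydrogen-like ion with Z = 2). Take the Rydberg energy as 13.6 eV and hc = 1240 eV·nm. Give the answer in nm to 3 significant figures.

486 nm

The Brackett series terminates on n_f = 4; the fourth line has n_i = 4+4 = 8.
ΔE = 54.40 × (1/4² − 1/8²) = 2.550 eV.
λ = 1240 / 2.550 = 486 nm.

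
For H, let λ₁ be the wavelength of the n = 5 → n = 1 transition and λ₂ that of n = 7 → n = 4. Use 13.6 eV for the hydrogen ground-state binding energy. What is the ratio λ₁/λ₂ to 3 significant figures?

0.0438

λ ∝ 1/ΔE ∝ 1/(1/n_f² − 1/n_i²), and the Z² and hc factors cancel in the ratio.
λ₁/λ₂ = (1/4² − 1/7²)/(1/1² − 1/5²) = 0.04209/0.9600 = 0.0438.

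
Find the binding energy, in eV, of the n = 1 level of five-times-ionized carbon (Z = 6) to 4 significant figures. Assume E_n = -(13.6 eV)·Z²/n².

E_n = −13.6 Z²/n² = −489.6/n² eV for Z = 6.
E_1 = −489.6/1 = −489.6 eV, so ionization (to E = 0) requires 489.6 eV.

489.6 eV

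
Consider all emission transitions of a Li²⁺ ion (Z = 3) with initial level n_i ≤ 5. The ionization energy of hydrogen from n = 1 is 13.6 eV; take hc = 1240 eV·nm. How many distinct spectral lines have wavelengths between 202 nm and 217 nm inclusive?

1

Enumerate all n_i → n_f pairs with 1 ≤ n_f < n_i ≤ 5 and compute λ = 1240 / [13.6·9·(1/n_f² − 1/n_i²)].
Lines falling in [202, 217] nm: 4→3 (208.4 nm).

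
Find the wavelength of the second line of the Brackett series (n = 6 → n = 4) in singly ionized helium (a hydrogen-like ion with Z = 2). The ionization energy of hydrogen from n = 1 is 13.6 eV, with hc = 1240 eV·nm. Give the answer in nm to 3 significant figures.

656 nm

The Brackett series terminates on n_f = 4; the second line has n_i = 4+2 = 6.
ΔE = 54.40 × (1/4² − 1/6²) = 1.889 eV.
λ = 1240 / 1.889 = 656 nm.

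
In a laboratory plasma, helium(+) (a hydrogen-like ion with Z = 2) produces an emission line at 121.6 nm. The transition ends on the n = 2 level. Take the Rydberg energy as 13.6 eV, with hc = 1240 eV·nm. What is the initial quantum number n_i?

The photon energy is ΔE = hc/λ = 1240 / 121.6 = 10.20 eV.
With Z = 2, ΔE = 54.40 × (1/n_f² − 1/n_i²), so 1/n_f² − 1/n_i² = 0.1875.
With n_f = 2: 1/n_i² = 1/4 − 0.1875 = 0.06255, so n_i ≈ 4.00.

n_i = 4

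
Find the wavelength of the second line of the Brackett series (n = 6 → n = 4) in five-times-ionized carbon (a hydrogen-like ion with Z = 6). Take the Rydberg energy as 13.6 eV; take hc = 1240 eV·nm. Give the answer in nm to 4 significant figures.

The Brackett series terminates on n_f = 4; the second line has n_i = 4+2 = 6.
ΔE = 489.6 × (1/4² − 1/6²) = 17.00 eV.
λ = 1240 / 17.00 = 72.94 nm.

72.94 nm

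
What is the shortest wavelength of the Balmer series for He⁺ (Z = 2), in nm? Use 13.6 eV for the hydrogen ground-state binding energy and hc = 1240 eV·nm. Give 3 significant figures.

91.2 nm

The Balmer series has lower level n_f = 2; the series limit corresponds to n_i → ∞.
ΔE_max = 13.6 × 4 / 2² = 13.60 eV.
λ_min = 1240 / 13.60 = 91.2 nm.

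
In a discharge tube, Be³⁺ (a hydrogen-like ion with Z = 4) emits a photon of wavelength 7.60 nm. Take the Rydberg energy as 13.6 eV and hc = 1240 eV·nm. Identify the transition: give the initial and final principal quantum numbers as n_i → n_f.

n_i = 2, n_f = 1

The photon energy is ΔE = hc/λ = 1240 / 7.60 = 163.2 eV.
With Z = 4, ΔE = 217.6 × (1/n_f² − 1/n_i²), so 1/n_f² − 1/n_i² = 0.7498.
Trying n_f = 1 gives 1/n_i² = 0.2502, i.e. n_i ≈ 2; this pair matches.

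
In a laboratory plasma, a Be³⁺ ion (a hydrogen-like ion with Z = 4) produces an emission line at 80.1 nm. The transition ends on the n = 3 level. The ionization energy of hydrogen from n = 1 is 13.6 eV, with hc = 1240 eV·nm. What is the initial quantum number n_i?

The photon energy is ΔE = hc/λ = 1240 / 80.1 = 15.48 eV.
With Z = 4, ΔE = 217.6 × (1/n_f² − 1/n_i²), so 1/n_f² − 1/n_i² = 0.07114.
With n_f = 3: 1/n_i² = 1/9 − 0.07114 = 0.03997, so n_i ≈ 5.00.

n_i = 5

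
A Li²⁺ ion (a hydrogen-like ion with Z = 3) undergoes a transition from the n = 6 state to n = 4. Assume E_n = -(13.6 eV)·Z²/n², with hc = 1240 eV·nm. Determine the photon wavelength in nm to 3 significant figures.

292 nm

For Z = 3 the level energies scale as Z², so the effective Rydberg energy is 13.6 × 9 = 122.4 eV.
ΔE = 122.4 × (1/4² − 1/6²) = 122.4 × 0.03472 = 4.250 eV.
λ = hc/ΔE = 1240 / 4.250 = 292 nm.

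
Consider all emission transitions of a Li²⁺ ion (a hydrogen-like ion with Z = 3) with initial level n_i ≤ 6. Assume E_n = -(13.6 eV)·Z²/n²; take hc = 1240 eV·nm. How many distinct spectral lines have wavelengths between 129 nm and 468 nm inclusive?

Enumerate all n_i → n_f pairs with 1 ≤ n_f < n_i ≤ 6 and compute λ = 1240 / [13.6·9·(1/n_f² − 1/n_i²)].
Lines falling in [129, 468] nm: 5→3 (142.5 nm), 4→3 (208.4 nm), 6→4 (291.8 nm), 5→4 (450.3 nm).

4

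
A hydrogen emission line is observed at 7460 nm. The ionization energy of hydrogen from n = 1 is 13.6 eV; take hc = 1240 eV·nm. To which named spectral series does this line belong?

Pfund

ΔE = 1240/7460 = 0.1662 eV.
This matches 13.6 × (1/5² − 1/6²), so n_f = 5: the Pfund series.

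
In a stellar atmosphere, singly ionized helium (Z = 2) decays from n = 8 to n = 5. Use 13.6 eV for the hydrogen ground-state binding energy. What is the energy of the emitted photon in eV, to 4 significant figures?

The Bohr energies scale as Z², so for Z = 2: E_n = −54.40/n² eV.
E_8 = −54.40/64 = −0.8500 eV and E_5 = −54.40/25 = −2.176 eV.
The photon energy is |E_8 − E_5| = 1.326 eV.

1.326 eV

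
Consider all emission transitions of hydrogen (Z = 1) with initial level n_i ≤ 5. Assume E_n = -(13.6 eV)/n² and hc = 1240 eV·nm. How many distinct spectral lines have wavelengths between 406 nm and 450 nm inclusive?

1

Enumerate all n_i → n_f pairs with 1 ≤ n_f < n_i ≤ 5 and compute λ = 1240 / [13.6·1·(1/n_f² − 1/n_i²)].
Lines falling in [406, 450] nm: 5→2 (434.2 nm).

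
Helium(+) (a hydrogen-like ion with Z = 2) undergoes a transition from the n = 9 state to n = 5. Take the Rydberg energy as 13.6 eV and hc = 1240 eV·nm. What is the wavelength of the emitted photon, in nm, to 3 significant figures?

For Z = 2 the level energies scale as Z², so the effective Rydberg energy is 13.6 × 4 = 54.40 eV.
ΔE = 54.40 × (1/5² − 1/9²) = 54.40 × 0.02765 = 1.504 eV.
λ = hc/ΔE = 1240 / 1.504 = 824 nm.

824 nm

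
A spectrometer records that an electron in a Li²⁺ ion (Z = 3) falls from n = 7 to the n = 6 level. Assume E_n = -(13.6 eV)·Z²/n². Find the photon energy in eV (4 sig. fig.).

The Bohr energies scale as Z², so for Z = 3: E_n = −122.4/n² eV.
E_7 = −122.4/49 = −2.498 eV and E_6 = −122.4/36 = −3.400 eV.
The photon energy is |E_7 − E_6| = 0.9020 eV.

0.9020 eV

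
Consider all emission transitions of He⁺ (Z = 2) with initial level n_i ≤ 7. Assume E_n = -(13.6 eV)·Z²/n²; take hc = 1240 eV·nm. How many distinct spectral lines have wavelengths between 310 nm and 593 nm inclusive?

3

Enumerate all n_i → n_f pairs with 1 ≤ n_f < n_i ≤ 7 and compute λ = 1240 / [13.6·4·(1/n_f² − 1/n_i²)].
Lines falling in [310, 593] nm: 5→3 (320.5 nm), 4→3 (468.9 nm), 7→4 (541.5 nm).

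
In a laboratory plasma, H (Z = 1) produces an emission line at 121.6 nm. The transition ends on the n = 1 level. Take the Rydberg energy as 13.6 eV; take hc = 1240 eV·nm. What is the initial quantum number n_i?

n_i = 2

The photon energy is ΔE = hc/λ = 1240 / 121.6 = 10.20 eV.
With Z = 1, ΔE = 13.60 × (1/n_f² − 1/n_i²), so 1/n_f² − 1/n_i² = 0.7498.
With n_f = 1: 1/n_i² = 1/1 − 0.7498 = 0.2502, so n_i ≈ 2.00.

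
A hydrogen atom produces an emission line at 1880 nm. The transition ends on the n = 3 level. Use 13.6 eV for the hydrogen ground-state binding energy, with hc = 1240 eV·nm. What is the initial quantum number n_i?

The photon energy is ΔE = hc/λ = 1240 / 1880 = 0.6596 eV.
With Z = 1, ΔE = 13.60 × (1/n_f² − 1/n_i²), so 1/n_f² − 1/n_i² = 0.04850.
With n_f = 3: 1/n_i² = 1/9 − 0.04850 = 0.06261, so n_i ≈ 4.00.

n_i = 4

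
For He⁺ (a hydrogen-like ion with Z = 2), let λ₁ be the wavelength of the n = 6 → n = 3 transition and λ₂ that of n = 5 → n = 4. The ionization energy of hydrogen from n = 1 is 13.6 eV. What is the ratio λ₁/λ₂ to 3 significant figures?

0.270

λ ∝ 1/ΔE ∝ 1/(1/n_f² − 1/n_i²), and the Z² and hc factors cancel in the ratio.
λ₁/λ₂ = (1/4² − 1/5²)/(1/3² − 1/6²) = 0.02250/0.08333 = 0.270.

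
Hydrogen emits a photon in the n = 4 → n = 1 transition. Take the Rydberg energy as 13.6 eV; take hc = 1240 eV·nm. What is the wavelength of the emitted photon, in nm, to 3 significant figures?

97.3 nm

ΔE = 13.60 × (1/1² − 1/4²) = 13.60 × 0.9375 = 12.75 eV.
λ = hc/ΔE = 1240 / 12.75 = 97.3 nm.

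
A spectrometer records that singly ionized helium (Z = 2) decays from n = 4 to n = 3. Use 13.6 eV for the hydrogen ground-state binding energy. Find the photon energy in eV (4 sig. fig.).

The Bohr energies scale as Z², so for Z = 2: E_n = −54.40/n² eV.
E_4 = −54.40/16 = −3.400 eV and E_3 = −54.40/9 = −6.044 eV.
The photon energy is |E_4 − E_3| = 2.644 eV.

2.644 eV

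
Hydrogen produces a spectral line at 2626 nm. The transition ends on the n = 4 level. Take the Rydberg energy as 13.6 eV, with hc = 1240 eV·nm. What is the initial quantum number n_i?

n_i = 6

The photon energy is ΔE = hc/λ = 1240 / 2626 = 0.4722 eV.
With Z = 1, ΔE = 13.60 × (1/n_f² − 1/n_i²), so 1/n_f² − 1/n_i² = 0.03472.
With n_f = 4: 1/n_i² = 1/16 − 0.03472 = 0.02778, so n_i ≈ 6.00.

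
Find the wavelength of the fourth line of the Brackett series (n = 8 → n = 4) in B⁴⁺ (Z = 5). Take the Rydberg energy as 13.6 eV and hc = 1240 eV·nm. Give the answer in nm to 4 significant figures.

77.80 nm

The Brackett series terminates on n_f = 4; the fourth line has n_i = 4+4 = 8.
ΔE = 340.0 × (1/4² − 1/8²) = 15.94 eV.
λ = 1240 / 15.94 = 77.80 nm.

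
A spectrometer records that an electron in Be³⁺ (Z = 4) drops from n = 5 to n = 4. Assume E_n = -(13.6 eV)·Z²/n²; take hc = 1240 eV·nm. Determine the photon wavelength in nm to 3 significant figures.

253 nm

For Z = 4 the level energies scale as Z², so the effective Rydberg energy is 13.6 × 16 = 217.6 eV.
ΔE = 217.6 × (1/4² − 1/5²) = 217.6 × 0.02250 = 4.896 eV.
λ = hc/ΔE = 1240 / 4.896 = 253 nm.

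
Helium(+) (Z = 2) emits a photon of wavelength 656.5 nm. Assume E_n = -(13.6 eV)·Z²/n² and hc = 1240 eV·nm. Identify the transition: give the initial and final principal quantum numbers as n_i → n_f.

n_i = 6, n_f = 4

The photon energy is ΔE = hc/λ = 1240 / 656.5 = 1.889 eV.
With Z = 2, ΔE = 54.40 × (1/n_f² − 1/n_i²), so 1/n_f² − 1/n_i² = 0.03472.
Trying n_f = 4 gives 1/n_i² = 0.02778, i.e. n_i ≈ 6; this pair matches.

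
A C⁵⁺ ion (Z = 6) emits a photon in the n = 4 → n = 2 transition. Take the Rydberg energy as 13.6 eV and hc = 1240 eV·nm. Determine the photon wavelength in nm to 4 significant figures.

For Z = 6 the level energies scale as Z², so the effective Rydberg energy is 13.6 × 36 = 489.6 eV.
ΔE = 489.6 × (1/2² − 1/4²) = 489.6 × 0.1875 = 91.80 eV.
λ = hc/ΔE = 1240 / 91.80 = 13.51 nm.

13.51 nm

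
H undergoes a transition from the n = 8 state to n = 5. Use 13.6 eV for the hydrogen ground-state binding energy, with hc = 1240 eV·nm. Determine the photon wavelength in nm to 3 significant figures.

3740 nm

ΔE = 13.60 × (1/5² − 1/8²) = 13.60 × 0.02438 = 0.3315 eV.
λ = hc/ΔE = 1240 / 0.3315 = 3740 nm.
This line belongs to the Pfund series.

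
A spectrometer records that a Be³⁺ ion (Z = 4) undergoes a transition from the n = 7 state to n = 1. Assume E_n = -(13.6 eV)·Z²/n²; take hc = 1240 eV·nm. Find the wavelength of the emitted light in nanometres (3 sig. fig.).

For Z = 4 the level energies scale as Z², so the effective Rydberg energy is 13.6 × 16 = 217.6 eV.
ΔE = 217.6 × (1/1² − 1/7²) = 217.6 × 0.9796 = 213.2 eV.
λ = hc/ΔE = 1240 / 213.2 = 5.82 nm.

5.82 nm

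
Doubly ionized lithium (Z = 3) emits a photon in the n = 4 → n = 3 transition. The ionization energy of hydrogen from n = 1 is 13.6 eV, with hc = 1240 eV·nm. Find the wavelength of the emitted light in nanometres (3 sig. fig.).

For Z = 3 the level energies scale as Z², so the effective Rydberg energy is 13.6 × 9 = 122.4 eV.
ΔE = 122.4 × (1/3² − 1/4²) = 122.4 × 0.04861 = 5.950 eV.
λ = hc/ΔE = 1240 / 5.950 = 208 nm.

208 nm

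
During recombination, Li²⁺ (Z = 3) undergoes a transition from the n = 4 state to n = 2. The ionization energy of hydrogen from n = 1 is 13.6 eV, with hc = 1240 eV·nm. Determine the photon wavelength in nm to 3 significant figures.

54.0 nm

For Z = 3 the level energies scale as Z², so the effective Rydberg energy is 13.6 × 9 = 122.4 eV.
ΔE = 122.4 × (1/2² − 1/4²) = 122.4 × 0.1875 = 22.95 eV.
λ = hc/ΔE = 1240 / 22.95 = 54.0 nm.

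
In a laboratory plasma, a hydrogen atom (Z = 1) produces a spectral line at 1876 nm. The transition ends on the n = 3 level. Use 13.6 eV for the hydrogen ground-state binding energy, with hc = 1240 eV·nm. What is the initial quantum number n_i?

The photon energy is ΔE = hc/λ = 1240 / 1876 = 0.6610 eV.
With Z = 1, ΔE = 13.60 × (1/n_f² − 1/n_i²), so 1/n_f² − 1/n_i² = 0.04860.
With n_f = 3: 1/n_i² = 1/9 − 0.04860 = 0.06251, so n_i ≈ 4.00.

n_i = 4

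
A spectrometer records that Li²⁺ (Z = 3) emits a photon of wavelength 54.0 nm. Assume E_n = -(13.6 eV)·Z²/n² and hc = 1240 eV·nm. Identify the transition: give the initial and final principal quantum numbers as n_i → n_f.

n_i = 4, n_f = 2

The photon energy is ΔE = hc/λ = 1240 / 54.0 = 22.96 eV.
With Z = 3, ΔE = 122.4 × (1/n_f² − 1/n_i²), so 1/n_f² − 1/n_i² = 0.1876.
Trying n_f = 2 gives 1/n_i² = 0.06239, i.e. n_i ≈ 4; this pair matches.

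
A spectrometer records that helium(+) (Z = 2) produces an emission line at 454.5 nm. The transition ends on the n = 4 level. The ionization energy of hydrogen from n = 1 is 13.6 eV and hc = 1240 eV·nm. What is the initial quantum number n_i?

The photon energy is ΔE = hc/λ = 1240 / 454.5 = 2.728 eV.
With Z = 2, ΔE = 54.40 × (1/n_f² − 1/n_i²), so 1/n_f² − 1/n_i² = 0.05015.
With n_f = 4: 1/n_i² = 1/16 − 0.05015 = 0.01235, so n_i ≈ 9.00.

n_i = 9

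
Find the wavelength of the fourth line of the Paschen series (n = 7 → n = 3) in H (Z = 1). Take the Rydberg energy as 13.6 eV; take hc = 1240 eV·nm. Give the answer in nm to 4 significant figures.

1005 nm

The Paschen series terminates on n_f = 3; the fourth line has n_i = 3+4 = 7.
ΔE = 13.60 × (1/3² − 1/7²) = 1.234 eV.
λ = 1240 / 1.234 = 1005 nm.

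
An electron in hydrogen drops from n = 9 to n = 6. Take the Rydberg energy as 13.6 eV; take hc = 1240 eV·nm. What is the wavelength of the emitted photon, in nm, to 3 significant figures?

5910 nm

ΔE = 13.60 × (1/6² − 1/9²) = 13.60 × 0.01543 = 0.2099 eV.
λ = hc/ΔE = 1240 / 0.2099 = 5910 nm.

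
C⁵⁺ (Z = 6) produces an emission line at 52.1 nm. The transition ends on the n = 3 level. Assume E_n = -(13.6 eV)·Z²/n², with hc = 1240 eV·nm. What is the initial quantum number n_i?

The photon energy is ΔE = hc/λ = 1240 / 52.1 = 23.80 eV.
With Z = 6, ΔE = 489.6 × (1/n_f² − 1/n_i²), so 1/n_f² − 1/n_i² = 0.04861.
With n_f = 3: 1/n_i² = 1/9 − 0.04861 = 0.06250, so n_i ≈ 4.00.

n_i = 4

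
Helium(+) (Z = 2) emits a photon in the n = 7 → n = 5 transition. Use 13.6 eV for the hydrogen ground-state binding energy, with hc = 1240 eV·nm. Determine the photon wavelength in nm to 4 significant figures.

1163 nm

For Z = 2 the level energies scale as Z², so the effective Rydberg energy is 13.6 × 4 = 54.40 eV.
ΔE = 54.40 × (1/5² − 1/7²) = 54.40 × 0.01959 = 1.066 eV.
λ = hc/ΔE = 1240 / 1.066 = 1163 nm.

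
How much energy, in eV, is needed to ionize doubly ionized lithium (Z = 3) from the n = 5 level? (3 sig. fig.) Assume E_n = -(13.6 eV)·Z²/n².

E_n = −13.6 Z²/n² = −122.4/n² eV for Z = 3.
E_5 = −122.4/25 = −4.90 eV, so ionization (to E = 0) requires 4.90 eV.

4.90 eV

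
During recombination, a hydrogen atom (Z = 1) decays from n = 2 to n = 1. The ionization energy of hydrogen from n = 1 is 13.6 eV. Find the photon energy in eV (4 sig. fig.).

10.20 eV

E_2 = −13.60/4 = −3.400 eV and E_1 = −13.60/1 = −13.60 eV.
The photon energy is |E_2 − E_1| = 10.20 eV.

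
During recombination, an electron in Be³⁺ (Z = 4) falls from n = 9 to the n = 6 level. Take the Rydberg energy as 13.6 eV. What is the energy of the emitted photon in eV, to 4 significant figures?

The Bohr energies scale as Z², so for Z = 4: E_n = −217.6/n² eV.
E_9 = −217.6/81 = −2.686 eV and E_6 = −217.6/36 = −6.044 eV.
The photon energy is |E_9 − E_6| = 3.358 eV.

3.358 eV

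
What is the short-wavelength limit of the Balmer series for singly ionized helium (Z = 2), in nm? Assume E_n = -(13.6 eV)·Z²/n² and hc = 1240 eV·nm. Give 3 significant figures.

The Balmer series has lower level n_f = 2; the series limit corresponds to n_i → ∞.
ΔE_max = 13.6 × 4 / 2² = 13.60 eV.
λ_min = 1240 / 13.60 = 91.2 nm.

91.2 nm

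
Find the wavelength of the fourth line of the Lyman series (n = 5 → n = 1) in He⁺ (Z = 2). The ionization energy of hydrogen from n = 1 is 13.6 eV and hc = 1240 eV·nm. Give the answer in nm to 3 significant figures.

23.7 nm

The Lyman series terminates on n_f = 1; the fourth line has n_i = 1+4 = 5.
ΔE = 54.40 × (1/1² − 1/5²) = 52.22 eV.
λ = 1240 / 52.22 = 23.7 nm.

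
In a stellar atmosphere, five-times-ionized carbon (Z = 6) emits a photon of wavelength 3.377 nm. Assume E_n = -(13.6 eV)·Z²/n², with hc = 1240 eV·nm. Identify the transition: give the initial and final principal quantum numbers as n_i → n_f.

n_i = 2, n_f = 1

The photon energy is ΔE = hc/λ = 1240 / 3.377 = 367.2 eV.
With Z = 6, ΔE = 489.6 × (1/n_f² − 1/n_i²), so 1/n_f² − 1/n_i² = 0.7500.
Trying n_f = 1 gives 1/n_i² = 0.2500, i.e. n_i ≈ 2; this pair matches.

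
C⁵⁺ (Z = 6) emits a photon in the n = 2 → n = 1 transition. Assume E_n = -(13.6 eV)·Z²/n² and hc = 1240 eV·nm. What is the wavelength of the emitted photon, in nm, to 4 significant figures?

3.377 nm

For Z = 6 the level energies scale as Z², so the effective Rydberg energy is 13.6 × 36 = 489.6 eV.
ΔE = 489.6 × (1/1² − 1/2²) = 489.6 × 0.7500 = 367.2 eV.
λ = hc/ΔE = 1240 / 367.2 = 3.377 nm.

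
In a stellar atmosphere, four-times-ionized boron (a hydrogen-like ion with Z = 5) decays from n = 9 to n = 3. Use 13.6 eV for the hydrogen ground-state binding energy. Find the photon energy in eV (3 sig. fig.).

33.6 eV

The Bohr energies scale as Z², so for Z = 5: E_n = −340.0/n² eV.
E_9 = −340.0/81 = −4.198 eV and E_3 = −340.0/9 = −37.78 eV.
The photon energy is |E_9 − E_3| = 33.6 eV.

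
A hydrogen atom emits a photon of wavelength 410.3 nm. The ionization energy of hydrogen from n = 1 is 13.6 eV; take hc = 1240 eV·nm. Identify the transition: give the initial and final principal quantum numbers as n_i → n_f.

The photon energy is ΔE = hc/λ = 1240 / 410.3 = 3.022 eV.
With Z = 1, ΔE = 13.60 × (1/n_f² − 1/n_i²), so 1/n_f² − 1/n_i² = 0.2222.
Trying n_f = 2 gives 1/n_i² = 0.02778, i.e. n_i ≈ 6; this pair matches.

n_i = 6, n_f = 2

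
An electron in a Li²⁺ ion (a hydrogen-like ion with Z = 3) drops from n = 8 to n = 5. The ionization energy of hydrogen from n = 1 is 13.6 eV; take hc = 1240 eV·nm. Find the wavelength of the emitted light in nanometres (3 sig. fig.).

For Z = 3 the level energies scale as Z², so the effective Rydberg energy is 13.6 × 9 = 122.4 eV.
ΔE = 122.4 × (1/5² − 1/8²) = 122.4 × 0.02438 = 2.984 eV.
λ = hc/ΔE = 1240 / 2.984 = 416 nm.

416 nm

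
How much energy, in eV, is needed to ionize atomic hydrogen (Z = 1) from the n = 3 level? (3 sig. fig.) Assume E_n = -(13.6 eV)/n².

E_3 = −13.60/9 = −1.51 eV, so ionization (to E = 0) requires 1.51 eV.

1.51 eV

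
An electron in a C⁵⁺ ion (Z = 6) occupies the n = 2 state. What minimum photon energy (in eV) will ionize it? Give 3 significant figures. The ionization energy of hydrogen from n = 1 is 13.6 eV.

E_n = −13.6 Z²/n² = −489.6/n² eV for Z = 6.
E_2 = −489.6/4 = −122 eV, so ionization (to E = 0) requires 122 eV.

122 eV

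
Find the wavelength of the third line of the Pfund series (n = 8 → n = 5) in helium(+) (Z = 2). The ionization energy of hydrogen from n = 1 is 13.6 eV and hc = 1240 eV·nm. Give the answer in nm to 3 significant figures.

The Pfund series terminates on n_f = 5; the third line has n_i = 5+3 = 8.
ΔE = 54.40 × (1/5² − 1/8²) = 1.326 eV.
λ = 1240 / 1.326 = 935 nm.

935 nm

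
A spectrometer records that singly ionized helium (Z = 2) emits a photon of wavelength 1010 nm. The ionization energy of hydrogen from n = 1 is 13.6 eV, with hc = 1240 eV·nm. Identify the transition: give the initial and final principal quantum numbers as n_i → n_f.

The photon energy is ΔE = hc/λ = 1240 / 1010 = 1.228 eV.
With Z = 2, ΔE = 54.40 × (1/n_f² − 1/n_i²), so 1/n_f² − 1/n_i² = 0.02257.
Trying n_f = 4 gives 1/n_i² = 0.03993, i.e. n_i ≈ 5; this pair matches.

n_i = 5, n_f = 4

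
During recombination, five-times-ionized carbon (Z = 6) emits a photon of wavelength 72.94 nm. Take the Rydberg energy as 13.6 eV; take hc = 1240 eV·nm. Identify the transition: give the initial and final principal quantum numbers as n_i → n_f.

n_i = 6, n_f = 4

The photon energy is ΔE = hc/λ = 1240 / 72.94 = 17.00 eV.
With Z = 6, ΔE = 489.6 × (1/n_f² − 1/n_i²), so 1/n_f² − 1/n_i² = 0.03472.
Trying n_f = 4 gives 1/n_i² = 0.02778, i.e. n_i ≈ 6; this pair matches.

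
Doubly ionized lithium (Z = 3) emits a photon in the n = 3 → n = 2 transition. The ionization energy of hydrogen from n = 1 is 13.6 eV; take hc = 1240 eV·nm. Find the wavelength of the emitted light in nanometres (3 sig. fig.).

For Z = 3 the level energies scale as Z², so the effective Rydberg energy is 13.6 × 9 = 122.4 eV.
ΔE = 122.4 × (1/2² − 1/3²) = 122.4 × 0.1389 = 17.00 eV.
λ = hc/ΔE = 1240 / 17.00 = 72.9 nm.

72.9 nm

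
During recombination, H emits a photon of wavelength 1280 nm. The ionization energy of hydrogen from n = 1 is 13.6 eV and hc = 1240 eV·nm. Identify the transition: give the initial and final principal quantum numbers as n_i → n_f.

n_i = 5, n_f = 3

The photon energy is ΔE = hc/λ = 1240 / 1280 = 0.9688 eV.
With Z = 1, ΔE = 13.60 × (1/n_f² − 1/n_i²), so 1/n_f² − 1/n_i² = 0.07123.
Trying n_f = 3 gives 1/n_i² = 0.03988, i.e. n_i ≈ 5; this pair matches.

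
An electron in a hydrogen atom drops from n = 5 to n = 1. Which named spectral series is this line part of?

The series is set by the lower level: n_f = 1 is the Lyman series.

Lyman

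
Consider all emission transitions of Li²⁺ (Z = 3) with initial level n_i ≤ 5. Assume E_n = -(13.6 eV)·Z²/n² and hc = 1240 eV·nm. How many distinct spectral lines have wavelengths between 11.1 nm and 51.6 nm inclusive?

Enumerate all n_i → n_f pairs with 1 ≤ n_f < n_i ≤ 5 and compute λ = 1240 / [13.6·9·(1/n_f² − 1/n_i²)].
Lines falling in [11.1, 51.6] nm: 3→1 (11.40 nm), 2→1 (13.51 nm), 5→2 (48.24 nm).

3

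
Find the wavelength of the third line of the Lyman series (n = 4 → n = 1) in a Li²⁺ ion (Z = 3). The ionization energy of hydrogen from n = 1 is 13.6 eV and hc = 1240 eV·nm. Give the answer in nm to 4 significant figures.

The Lyman series terminates on n_f = 1; the third line has n_i = 1+3 = 4.
ΔE = 122.4 × (1/1² − 1/4²) = 114.8 eV.
λ = 1240 / 114.8 = 10.81 nm.

10.81 nm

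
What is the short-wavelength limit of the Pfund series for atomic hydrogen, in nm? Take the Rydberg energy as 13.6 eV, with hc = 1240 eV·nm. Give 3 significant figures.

2280 nm

The Pfund series has lower level n_f = 5; the series limit corresponds to n_i → ∞.
ΔE_max = 13.6 × 1 / 5² = 0.5440 eV.
λ_min = 1240 / 0.5440 = 2280 nm.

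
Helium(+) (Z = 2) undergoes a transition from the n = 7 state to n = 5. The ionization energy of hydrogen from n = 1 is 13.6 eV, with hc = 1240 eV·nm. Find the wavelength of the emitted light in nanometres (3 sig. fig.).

1160 nm

For Z = 2 the level energies scale as Z², so the effective Rydberg energy is 13.6 × 4 = 54.40 eV.
ΔE = 54.40 × (1/5² − 1/7²) = 54.40 × 0.01959 = 1.066 eV.
λ = hc/ΔE = 1240 / 1.066 = 1160 nm.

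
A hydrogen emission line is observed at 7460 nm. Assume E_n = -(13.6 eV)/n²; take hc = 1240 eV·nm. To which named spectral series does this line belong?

Pfund

ΔE = 1240/7460 = 0.1662 eV.
This matches 13.6 × (1/5² − 1/6²), so n_f = 5: the Pfund series.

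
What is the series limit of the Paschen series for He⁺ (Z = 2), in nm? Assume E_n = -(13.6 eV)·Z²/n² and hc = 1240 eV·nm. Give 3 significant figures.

205 nm

The Paschen series has lower level n_f = 3; the series limit corresponds to n_i → ∞.
ΔE_max = 13.6 × 4 / 3² = 6.044 eV.
λ_min = 1240 / 6.044 = 205 nm.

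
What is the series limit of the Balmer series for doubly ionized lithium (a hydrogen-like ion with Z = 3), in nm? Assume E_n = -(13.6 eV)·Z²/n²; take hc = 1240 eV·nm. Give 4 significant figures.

40.52 nm

The Balmer series has lower level n_f = 2; the series limit corresponds to n_i → ∞.
ΔE_max = 13.6 × 9 / 2² = 30.60 eV.
λ_min = 1240 / 30.60 = 40.52 nm.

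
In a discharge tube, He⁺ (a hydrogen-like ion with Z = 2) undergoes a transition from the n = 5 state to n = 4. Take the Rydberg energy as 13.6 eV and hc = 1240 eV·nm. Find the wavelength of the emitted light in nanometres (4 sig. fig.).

1013 nm

For Z = 2 the level energies scale as Z², so the effective Rydberg energy is 13.6 × 4 = 54.40 eV.
ΔE = 54.40 × (1/4² − 1/5²) = 54.40 × 0.02250 = 1.224 eV.
λ = hc/ΔE = 1240 / 1.224 = 1013 nm.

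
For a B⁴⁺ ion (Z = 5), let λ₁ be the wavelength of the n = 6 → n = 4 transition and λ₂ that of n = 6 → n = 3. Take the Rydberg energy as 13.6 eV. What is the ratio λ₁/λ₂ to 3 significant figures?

λ ∝ 1/ΔE ∝ 1/(1/n_f² − 1/n_i²), and the Z² and hc factors cancel in the ratio.
λ₁/λ₂ = (1/3² − 1/6²)/(1/4² − 1/6²) = 0.08333/0.03472 = 2.40.

2.40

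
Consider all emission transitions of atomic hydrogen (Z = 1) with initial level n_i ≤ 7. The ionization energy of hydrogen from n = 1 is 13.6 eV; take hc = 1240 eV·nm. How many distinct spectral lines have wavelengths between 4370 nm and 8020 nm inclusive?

2

Enumerate all n_i → n_f pairs with 1 ≤ n_f < n_i ≤ 7 and compute λ = 1240 / [13.6·1·(1/n_f² − 1/n_i²)].
Lines falling in [4370, 8020] nm: 7→5 (4654 nm), 6→5 (7460 nm).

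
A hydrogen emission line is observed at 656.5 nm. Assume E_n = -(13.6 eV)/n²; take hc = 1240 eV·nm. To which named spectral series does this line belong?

Balmer

ΔE = 1240/656.5 = 1.889 eV.
This matches 13.6 × (1/2² − 1/3²), so n_f = 2: the Balmer series.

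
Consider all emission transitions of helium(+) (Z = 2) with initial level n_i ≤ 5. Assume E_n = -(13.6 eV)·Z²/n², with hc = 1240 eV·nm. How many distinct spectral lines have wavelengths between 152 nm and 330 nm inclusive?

2

Enumerate all n_i → n_f pairs with 1 ≤ n_f < n_i ≤ 5 and compute λ = 1240 / [13.6·4·(1/n_f² − 1/n_i²)].
Lines falling in [152, 330] nm: 3→2 (164.1 nm), 5→3 (320.5 nm).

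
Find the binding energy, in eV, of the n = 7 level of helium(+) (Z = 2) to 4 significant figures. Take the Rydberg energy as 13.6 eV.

E_n = −13.6 Z²/n² = −54.40/n² eV for Z = 2.
E_7 = −54.40/49 = −1.110 eV, so ionization (to E = 0) requires 1.110 eV.

1.110 eV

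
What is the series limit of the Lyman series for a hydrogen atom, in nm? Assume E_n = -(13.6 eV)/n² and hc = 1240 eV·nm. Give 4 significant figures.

The Lyman series has lower level n_f = 1; the series limit corresponds to n_i → ∞.
ΔE_max = 13.6 × 1 / 1² = 13.60 eV.
λ_min = 1240 / 13.60 = 91.18 nm.

91.18 nm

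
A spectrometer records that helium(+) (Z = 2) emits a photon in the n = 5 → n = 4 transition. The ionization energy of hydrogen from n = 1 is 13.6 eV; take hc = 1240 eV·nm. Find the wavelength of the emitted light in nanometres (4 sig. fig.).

For Z = 2 the level energies scale as Z², so the effective Rydberg energy is 13.6 × 4 = 54.40 eV.
ΔE = 54.40 × (1/4² − 1/5²) = 54.40 × 0.02250 = 1.224 eV.
λ = hc/ΔE = 1240 / 1.224 = 1013 nm.

1013 nm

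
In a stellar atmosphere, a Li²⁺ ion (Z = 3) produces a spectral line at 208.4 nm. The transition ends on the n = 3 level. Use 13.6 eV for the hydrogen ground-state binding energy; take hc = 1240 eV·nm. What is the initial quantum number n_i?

n_i = 4

The photon energy is ΔE = hc/λ = 1240 / 208.4 = 5.950 eV.
With Z = 3, ΔE = 122.4 × (1/n_f² − 1/n_i²), so 1/n_f² − 1/n_i² = 0.04861.
With n_f = 3: 1/n_i² = 1/9 − 0.04861 = 0.06250, so n_i ≈ 4.00.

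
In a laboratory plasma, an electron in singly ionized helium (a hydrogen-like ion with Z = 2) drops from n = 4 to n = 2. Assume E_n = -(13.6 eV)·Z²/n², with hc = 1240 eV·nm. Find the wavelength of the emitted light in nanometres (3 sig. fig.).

122 nm

For Z = 2 the level energies scale as Z², so the effective Rydberg energy is 13.6 × 4 = 54.40 eV.
ΔE = 54.40 × (1/2² − 1/4²) = 54.40 × 0.1875 = 10.20 eV.
λ = hc/ΔE = 1240 / 10.20 = 122 nm.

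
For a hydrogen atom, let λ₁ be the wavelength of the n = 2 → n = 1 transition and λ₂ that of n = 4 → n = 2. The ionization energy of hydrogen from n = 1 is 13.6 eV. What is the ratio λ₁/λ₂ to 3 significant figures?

0.250

λ ∝ 1/ΔE ∝ 1/(1/n_f² − 1/n_i²), and the Z² and hc factors cancel in the ratio.
λ₁/λ₂ = (1/2² − 1/4²)/(1/1² − 1/2²) = 0.1875/0.7500 = 0.250.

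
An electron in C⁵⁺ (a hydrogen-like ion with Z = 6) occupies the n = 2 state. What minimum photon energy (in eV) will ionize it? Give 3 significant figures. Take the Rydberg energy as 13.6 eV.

122 eV

E_n = −13.6 Z²/n² = −489.6/n² eV for Z = 6.
E_2 = −489.6/4 = −122 eV, so ionization (to E = 0) requires 122 eV.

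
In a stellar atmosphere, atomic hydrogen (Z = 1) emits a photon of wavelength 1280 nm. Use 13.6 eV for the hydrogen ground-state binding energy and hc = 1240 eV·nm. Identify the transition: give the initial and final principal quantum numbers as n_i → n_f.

The photon energy is ΔE = hc/λ = 1240 / 1280 = 0.9688 eV.
With Z = 1, ΔE = 13.60 × (1/n_f² − 1/n_i²), so 1/n_f² − 1/n_i² = 0.07123.
Trying n_f = 3 gives 1/n_i² = 0.03988, i.e. n_i ≈ 5; this pair matches.

n_i = 5, n_f = 3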